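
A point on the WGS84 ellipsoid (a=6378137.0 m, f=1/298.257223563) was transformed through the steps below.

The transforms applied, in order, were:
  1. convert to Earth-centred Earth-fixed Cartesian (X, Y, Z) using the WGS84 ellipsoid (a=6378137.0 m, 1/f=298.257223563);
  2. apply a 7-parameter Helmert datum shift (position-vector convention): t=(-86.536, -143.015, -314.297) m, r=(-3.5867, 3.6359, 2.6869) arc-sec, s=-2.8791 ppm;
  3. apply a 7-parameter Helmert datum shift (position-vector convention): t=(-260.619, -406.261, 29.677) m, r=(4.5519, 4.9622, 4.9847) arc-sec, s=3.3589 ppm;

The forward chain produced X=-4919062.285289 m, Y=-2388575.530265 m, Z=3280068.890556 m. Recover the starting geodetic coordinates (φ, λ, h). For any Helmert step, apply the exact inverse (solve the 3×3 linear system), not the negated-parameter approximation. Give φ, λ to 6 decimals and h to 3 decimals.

φ=31.129320°, λ=-154.106422°, h=3835.838 m

start: X=-4919062.2853, Y=-2388575.5303, Z=3280068.8906 m
→ Helmert⁻¹: X=-4918921.7609, Y=-2387969.9915, Z=3279962.5580
→ Helmert⁻¹: X=-4918938.3122, Y=-2387826.8130, Z=3280158.0700
→ geod (Bowring, a=6378137.000): φ=31.12932000°, λ=-154.10642200°, h=3835.8380 m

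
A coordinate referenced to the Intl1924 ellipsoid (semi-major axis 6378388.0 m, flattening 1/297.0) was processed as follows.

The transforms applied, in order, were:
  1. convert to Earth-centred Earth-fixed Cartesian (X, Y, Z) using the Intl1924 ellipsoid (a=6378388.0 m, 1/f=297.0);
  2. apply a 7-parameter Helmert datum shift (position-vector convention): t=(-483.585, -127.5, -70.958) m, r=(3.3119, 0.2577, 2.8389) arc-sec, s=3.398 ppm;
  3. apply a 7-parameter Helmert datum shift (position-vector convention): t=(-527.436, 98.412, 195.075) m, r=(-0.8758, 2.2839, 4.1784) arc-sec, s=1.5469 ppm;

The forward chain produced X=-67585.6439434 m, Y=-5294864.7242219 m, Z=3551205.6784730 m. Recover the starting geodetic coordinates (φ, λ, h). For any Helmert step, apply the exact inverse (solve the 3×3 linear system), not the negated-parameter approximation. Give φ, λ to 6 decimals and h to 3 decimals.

start: X=-67585.6439, Y=-5294864.7242, Z=3551205.6785 m
→ Helmert⁻¹: X=-67204.6856, Y=-5294968.6615, Z=3550981.8839
→ Helmert⁻¹: X=-66798.1844, Y=-5294765.2315, Z=3551125.7076
→ geod (Bowring, a=6378388.000): φ=34.02599700°, λ=-90.72279900°, h=3993.2860 m

φ=34.025997°, λ=-90.722799°, h=3993.286 m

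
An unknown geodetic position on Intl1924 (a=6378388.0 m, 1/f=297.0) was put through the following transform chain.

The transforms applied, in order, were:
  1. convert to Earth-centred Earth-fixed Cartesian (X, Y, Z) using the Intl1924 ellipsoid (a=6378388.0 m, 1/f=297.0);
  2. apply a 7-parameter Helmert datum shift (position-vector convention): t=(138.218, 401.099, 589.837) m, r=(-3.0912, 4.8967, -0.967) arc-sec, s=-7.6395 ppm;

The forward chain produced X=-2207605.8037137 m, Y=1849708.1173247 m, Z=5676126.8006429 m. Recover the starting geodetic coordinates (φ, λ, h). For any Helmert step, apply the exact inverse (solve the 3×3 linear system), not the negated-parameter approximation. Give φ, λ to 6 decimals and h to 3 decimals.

φ=63.250434°, λ=140.052211°, h=3172.598 m

start: X=-2207605.8037, Y=1849708.1173, Z=5676126.8006 m
→ Helmert⁻¹: X=-2207904.2943, Y=1849225.7382, Z=5675555.6204
→ geod (Bowring, a=6378388.000): φ=63.25043400°, λ=140.05221100°, h=3172.5980 m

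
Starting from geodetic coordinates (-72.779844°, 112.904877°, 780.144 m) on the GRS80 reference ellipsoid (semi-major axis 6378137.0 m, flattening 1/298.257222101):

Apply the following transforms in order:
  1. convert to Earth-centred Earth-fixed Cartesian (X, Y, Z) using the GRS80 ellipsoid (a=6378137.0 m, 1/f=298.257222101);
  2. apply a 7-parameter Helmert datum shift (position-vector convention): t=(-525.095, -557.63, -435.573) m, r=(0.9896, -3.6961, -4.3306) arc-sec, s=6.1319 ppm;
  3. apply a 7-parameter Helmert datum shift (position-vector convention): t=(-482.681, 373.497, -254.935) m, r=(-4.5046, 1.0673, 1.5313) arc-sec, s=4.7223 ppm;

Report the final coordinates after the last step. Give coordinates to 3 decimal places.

X=-738154.890 m, Y=1744618.884 m, Z=-6071554.583 m

start: φ=-72.779844°, λ=112.904877°, h=780.144 m
→ ECEF (a=6378137.000, f=1/298.257222101): X=-737240.1626, Y=1744877.5419, Z=-6070759.0611
→ Helmert 7p (PV): X=-737624.3600, Y=1744375.2160, Z=-6071236.6987
→ Helmert 7p (PV): X=-738154.8897, Y=1744618.8845, Z=-6071554.5826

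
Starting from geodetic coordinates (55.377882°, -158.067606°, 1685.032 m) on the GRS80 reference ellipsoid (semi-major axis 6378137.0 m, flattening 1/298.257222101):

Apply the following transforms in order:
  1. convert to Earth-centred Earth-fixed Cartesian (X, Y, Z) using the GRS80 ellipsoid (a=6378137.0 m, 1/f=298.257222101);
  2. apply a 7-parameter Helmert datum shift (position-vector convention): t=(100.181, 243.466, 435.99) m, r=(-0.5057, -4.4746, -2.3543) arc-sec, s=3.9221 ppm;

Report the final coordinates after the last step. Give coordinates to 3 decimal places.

X=-3370114.650 m, Y=-1356684.924 m, Z=5227172.542 m

start: φ=55.377882°, λ=-158.067606°, h=1685.032 m
→ ECEF (a=6378137.000, f=1/298.257222101): X=-3370072.7369, Y=-1356974.3484, Z=5226785.8344
→ Helmert 7p (PV): X=-3370114.6498, Y=-1356684.9240, Z=5227172.5424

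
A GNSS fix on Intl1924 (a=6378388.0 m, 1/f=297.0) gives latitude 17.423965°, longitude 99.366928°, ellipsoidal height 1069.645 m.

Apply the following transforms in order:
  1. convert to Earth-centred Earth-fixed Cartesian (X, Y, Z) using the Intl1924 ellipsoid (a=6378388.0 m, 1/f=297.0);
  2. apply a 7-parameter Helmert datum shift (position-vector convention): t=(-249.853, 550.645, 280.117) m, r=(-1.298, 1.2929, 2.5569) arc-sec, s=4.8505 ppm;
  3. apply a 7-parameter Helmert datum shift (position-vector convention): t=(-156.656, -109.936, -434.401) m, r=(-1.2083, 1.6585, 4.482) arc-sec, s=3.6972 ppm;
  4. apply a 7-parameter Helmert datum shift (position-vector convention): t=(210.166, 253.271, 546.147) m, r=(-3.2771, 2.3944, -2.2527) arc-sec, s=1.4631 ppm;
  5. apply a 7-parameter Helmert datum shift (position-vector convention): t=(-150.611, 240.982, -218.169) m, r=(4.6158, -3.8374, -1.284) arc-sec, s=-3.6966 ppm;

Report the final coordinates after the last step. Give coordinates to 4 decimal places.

X=-991395.8792 m, Y=6008355.7382 m, Z=1898155.1598 m

start: φ=17.423965°, λ=99.366928°, h=1069.645 m
→ ECEF (a=6378388.000, f=1/297.0): X=-990954.5385, Y=6007388.9321, Z=1897996.2314
→ Helmert 7p (PV): X=-991271.7702, Y=6007968.3757, Z=1898253.9621
→ Helmert 7p (PV): X=-991547.3777, Y=6007870.2326, Z=1897799.3550
→ Helmert 7p (PV): X=-991251.0176, Y=6008173.2748, Z=1898264.3368
→ Helmert 7p (PV): X=-991395.8792, Y=6008355.7382, Z=1898155.1598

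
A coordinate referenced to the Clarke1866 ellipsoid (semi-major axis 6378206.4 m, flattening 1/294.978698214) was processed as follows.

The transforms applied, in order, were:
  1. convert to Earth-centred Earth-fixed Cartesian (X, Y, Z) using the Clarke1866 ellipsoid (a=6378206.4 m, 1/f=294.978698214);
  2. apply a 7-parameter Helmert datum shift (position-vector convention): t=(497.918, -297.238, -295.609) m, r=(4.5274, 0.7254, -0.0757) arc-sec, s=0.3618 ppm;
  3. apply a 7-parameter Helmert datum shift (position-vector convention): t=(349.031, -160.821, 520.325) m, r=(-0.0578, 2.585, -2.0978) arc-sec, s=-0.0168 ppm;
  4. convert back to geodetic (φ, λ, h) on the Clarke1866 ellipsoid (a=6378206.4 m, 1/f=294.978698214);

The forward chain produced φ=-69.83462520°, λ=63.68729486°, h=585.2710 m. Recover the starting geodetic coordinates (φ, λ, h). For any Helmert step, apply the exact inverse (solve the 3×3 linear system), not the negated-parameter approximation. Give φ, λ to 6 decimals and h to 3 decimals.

φ=-69.835724°, λ=63.709178°, h=806.383 m

start: φ=-69.834625°, λ=63.687295°, h=585.271 m
→ ECEF (a=6378206.400, f=1/294.978698214): X=977655.6916, Y=1977032.1458, Z=-5965069.5504
→ Helmert⁻¹: X=977361.3312, Y=1977204.6119, Z=-5965577.1728
→ Helmert⁻¹: X=976883.3131, Y=1977370.5574, Z=-5965319.3722
→ geod (Bowring, a=6378206.400): φ=-69.83572400°, λ=63.70917800°, h=806.3830 m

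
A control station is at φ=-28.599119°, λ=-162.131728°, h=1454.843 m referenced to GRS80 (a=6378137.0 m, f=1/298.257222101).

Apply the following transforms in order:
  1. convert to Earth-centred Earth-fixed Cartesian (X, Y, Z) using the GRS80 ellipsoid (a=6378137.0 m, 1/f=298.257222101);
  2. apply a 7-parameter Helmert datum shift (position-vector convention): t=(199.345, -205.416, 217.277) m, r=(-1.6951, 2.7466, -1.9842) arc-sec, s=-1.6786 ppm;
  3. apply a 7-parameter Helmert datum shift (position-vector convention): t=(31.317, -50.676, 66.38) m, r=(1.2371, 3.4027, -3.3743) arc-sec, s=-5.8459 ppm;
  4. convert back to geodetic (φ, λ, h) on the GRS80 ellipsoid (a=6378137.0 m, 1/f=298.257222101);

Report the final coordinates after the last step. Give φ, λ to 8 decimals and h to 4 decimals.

start: φ=-28.599119°, λ=-162.131728°, h=1454.843 m
→ ECEF (a=6378137.000, f=1/298.257222101): X=-5335134.5371, Y=-1719939.5021, Z=-3035662.6598
→ Helmert 7p (PV): X=-5334983.2042, Y=-1720115.6561, Z=-3035355.1106
→ Helmert 7p (PV): X=-5334998.9120, Y=-1720050.7968, Z=-3035193.2934
→ geod (Bowring, a=6378137.000): φ=-28.59581129°, λ=-162.13021992°, h=1146.8281 m

φ=-28.59581129°, λ=-162.13021992°, h=1146.8281 m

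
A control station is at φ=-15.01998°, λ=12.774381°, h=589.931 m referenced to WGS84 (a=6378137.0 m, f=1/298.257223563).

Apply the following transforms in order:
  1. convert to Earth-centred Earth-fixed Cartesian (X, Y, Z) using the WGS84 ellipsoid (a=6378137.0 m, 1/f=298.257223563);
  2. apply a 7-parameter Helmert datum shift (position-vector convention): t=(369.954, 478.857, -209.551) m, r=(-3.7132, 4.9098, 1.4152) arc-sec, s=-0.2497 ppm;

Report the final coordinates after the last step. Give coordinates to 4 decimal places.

X=6009981.8460 m, Y=1363026.3017 m, Z=-1642765.0771 m

start: φ=-15.019980°, λ=12.774381°, h=589.931 m
→ ECEF (a=6378137.000, f=1/298.257223563): X=6009661.8355, Y=1362536.1185, Z=-1642388.3574
→ Helmert 7p (PV): X=6009981.8460, Y=1363026.3017, Z=-1642765.0771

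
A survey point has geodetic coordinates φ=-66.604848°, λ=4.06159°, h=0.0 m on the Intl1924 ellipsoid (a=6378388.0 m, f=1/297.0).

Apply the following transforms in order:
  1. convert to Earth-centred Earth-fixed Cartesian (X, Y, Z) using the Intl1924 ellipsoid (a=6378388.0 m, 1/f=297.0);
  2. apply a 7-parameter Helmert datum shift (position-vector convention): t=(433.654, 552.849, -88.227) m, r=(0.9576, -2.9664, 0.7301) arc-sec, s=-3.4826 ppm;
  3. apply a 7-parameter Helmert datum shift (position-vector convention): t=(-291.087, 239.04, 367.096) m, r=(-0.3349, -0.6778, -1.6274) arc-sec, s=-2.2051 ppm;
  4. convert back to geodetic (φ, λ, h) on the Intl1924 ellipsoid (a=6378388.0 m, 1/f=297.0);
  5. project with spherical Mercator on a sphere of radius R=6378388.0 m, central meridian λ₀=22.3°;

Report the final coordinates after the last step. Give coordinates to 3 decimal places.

E=-2028414.301 m, N=-10043757.775 m

start: φ=-66.604848°, λ=4.061590°, h=0.000 m
→ ECEF (a=6378388.000, f=1/297.0): X=2533490.6331, Y=179895.8179, Z=-5831188.5341
→ Helmert 7p (PV): X=2533998.6882, Y=180484.0796, Z=-5831219.1829
→ Helmert 7p (PV): X=2533722.5993, Y=180693.2610, Z=-5830831.1947
→ geod (Bowring, a=6378388.000): φ=-66.60120555°, λ=4.07916136°, h=-213.5988 m
→ merc (R=6378388.0, λ₀=22.3°): E=-2028414.3012, N=-10043757.7748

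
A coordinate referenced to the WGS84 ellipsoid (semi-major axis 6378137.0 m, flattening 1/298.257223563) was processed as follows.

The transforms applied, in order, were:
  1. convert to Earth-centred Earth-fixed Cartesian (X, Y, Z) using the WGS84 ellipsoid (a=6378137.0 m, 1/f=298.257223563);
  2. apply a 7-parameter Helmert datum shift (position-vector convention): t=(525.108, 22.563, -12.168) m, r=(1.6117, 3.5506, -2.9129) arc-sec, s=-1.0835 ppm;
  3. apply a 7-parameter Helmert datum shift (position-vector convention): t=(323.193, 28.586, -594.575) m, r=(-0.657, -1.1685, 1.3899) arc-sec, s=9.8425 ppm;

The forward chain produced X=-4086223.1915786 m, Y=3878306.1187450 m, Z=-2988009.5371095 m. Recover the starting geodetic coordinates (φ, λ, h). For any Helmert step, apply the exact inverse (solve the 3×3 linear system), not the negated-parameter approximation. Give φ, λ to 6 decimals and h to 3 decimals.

φ=-28.093571°, λ=136.501988°, h=3789.887 m

start: X=-4086223.1916, Y=3878306.1187, Z=-2988009.5371 m
→ Helmert⁻¹: X=-4086496.9531, Y=3878276.4131, Z=-2987350.0554
→ Helmert⁻¹: X=-4087029.8324, Y=3878176.9915, Z=-2987441.7805
→ geod (Bowring, a=6378137.000): φ=-28.09357100°, λ=136.50198800°, h=3789.8870 m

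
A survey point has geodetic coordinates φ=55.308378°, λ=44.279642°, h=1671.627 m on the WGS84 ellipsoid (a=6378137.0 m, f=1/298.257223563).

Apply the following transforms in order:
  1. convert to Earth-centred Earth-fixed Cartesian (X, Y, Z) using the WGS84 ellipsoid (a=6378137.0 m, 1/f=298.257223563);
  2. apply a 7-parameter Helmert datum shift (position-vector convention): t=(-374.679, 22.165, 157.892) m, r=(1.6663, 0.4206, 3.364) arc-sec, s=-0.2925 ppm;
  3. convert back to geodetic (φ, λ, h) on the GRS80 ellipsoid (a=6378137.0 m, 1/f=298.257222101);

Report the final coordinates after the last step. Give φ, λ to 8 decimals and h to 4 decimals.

φ=55.31129029°, λ=44.28435230°, h=1655.8190 m

start: φ=55.308378°, λ=44.279642°, h=1671.627 m
→ ECEF (a=6378137.000, f=1/298.257223563): X=2605573.7100, Y=2540866.0745, Z=5222373.4302
→ Helmert 7p (PV): X=2605167.4787, Y=2540887.8022, Z=5222545.0078
→ geod (Bowring, a=6378137.000): φ=55.31129029°, λ=44.28435230°, h=1655.8190 m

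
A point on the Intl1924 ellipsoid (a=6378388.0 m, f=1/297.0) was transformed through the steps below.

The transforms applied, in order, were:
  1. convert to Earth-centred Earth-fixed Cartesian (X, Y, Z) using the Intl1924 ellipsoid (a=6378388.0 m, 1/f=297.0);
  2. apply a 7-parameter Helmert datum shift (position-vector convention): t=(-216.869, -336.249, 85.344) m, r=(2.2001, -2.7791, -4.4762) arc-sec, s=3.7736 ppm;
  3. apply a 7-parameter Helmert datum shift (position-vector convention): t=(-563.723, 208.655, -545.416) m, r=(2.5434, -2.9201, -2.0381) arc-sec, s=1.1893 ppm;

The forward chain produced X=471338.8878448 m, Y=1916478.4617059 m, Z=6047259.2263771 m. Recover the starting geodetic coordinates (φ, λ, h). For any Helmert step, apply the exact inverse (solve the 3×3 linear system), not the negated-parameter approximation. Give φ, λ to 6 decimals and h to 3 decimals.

φ=72.035968°, λ=76.159845°, h=2694.639 m

start: X=471338.8878, Y=1916478.4617, Z=6047259.2264 m
→ Helmert⁻¹: X=471968.7327, Y=1916346.7647, Z=6047767.1381
→ Helmert⁻¹: X=472223.7066, Y=1916750.5352, Z=6047632.1653
→ geod (Bowring, a=6378388.000): φ=72.03596800°, λ=76.15984500°, h=2694.6390 m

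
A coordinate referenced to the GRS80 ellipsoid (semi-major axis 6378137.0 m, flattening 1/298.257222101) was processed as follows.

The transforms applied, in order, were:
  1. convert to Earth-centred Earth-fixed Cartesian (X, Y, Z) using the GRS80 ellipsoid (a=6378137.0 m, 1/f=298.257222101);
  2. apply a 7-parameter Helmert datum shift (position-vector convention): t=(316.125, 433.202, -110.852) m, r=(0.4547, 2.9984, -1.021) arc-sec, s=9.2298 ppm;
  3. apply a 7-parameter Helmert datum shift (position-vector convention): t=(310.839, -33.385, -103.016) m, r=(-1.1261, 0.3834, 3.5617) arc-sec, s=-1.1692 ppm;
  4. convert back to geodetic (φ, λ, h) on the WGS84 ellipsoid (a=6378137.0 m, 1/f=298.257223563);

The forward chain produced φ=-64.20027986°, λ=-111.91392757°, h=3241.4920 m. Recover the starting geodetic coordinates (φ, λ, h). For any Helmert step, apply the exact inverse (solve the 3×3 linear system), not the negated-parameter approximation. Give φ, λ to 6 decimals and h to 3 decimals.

φ=-64.195085°, λ=-111.921881°, h=3261.118 m

start: φ=-64.200280°, λ=-111.913928°, h=3241.492 m
→ ECEF (a=6378137.000, f=1/298.257223563): X=-1039364.9821, Y=-2583686.6399, Z=-5722385.7275
→ Helmert⁻¹: X=-1039711.0130, Y=-2583607.0815, Z=-5722305.4398
→ Helmert⁻¹: X=-1039921.5671, Y=-2584034.1953, Z=-5722151.1942
→ geod (Bowring, a=6378137.000): φ=-64.19508500°, λ=-111.92188100°, h=3261.1180 m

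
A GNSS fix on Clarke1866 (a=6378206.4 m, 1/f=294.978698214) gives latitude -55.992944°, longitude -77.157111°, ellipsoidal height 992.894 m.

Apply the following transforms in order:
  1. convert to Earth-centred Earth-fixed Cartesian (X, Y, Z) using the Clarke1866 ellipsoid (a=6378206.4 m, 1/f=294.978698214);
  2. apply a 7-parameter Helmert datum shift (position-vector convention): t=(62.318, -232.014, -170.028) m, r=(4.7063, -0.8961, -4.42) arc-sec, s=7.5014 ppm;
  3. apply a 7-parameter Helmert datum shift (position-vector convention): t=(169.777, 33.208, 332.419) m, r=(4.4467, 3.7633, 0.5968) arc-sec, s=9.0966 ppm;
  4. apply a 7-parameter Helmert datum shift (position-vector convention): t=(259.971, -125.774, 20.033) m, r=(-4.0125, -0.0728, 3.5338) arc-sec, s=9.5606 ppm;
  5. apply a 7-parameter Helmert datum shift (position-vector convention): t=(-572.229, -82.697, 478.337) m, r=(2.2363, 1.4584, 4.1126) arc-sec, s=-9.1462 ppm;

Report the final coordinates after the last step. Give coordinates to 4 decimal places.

X=794796.8897 m, Y=-3486978.8027 m, Z=-5264194.4605 m

start: φ=-55.992944°, λ=-77.157111°, h=992.894 m
→ ECEF (a=6378206.400, f=1/294.978698214): X=794907.4511, Y=-3486715.2416, Z=-5264624.5577
→ Helmert 7p (PV): X=794923.8874, Y=-3486870.3221, Z=-5264910.1806
→ Helmert 7p (PV): X=795014.9252, Y=-3486753.0297, Z=-5264715.3292
→ Helmert 7p (PV): X=795344.0920, Y=-3487000.9348, Z=-5264677.5205
→ Helmert 7p (PV): X=794796.8897, Y=-3486978.8027, Z=-5264194.4605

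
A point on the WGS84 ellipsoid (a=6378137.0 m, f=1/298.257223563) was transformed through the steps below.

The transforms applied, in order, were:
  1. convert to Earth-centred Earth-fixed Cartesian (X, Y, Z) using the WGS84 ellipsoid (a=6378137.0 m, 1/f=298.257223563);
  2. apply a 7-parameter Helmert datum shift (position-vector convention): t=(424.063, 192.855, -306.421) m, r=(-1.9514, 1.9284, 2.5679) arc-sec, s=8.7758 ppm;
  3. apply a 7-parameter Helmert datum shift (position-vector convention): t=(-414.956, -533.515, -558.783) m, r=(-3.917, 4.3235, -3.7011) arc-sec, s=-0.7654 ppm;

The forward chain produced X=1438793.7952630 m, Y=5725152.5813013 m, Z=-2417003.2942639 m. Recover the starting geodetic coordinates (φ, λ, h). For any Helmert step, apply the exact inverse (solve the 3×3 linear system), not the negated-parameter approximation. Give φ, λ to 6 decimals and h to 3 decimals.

start: X=1438793.7953, Y=5725152.5813, Z=-2417003.2943 m
→ Helmert⁻¹: X=1439157.7610, Y=5725762.1882, Z=-2416307.4616
→ Helmert⁻¹: X=1438814.9389, Y=5725524.0308, Z=-2415912.2196
→ geod (Bowring, a=6378137.000): φ=-22.39104100°, λ=75.89376200°, h=3693.3610 m

φ=-22.391041°, λ=75.893762°, h=3693.361 m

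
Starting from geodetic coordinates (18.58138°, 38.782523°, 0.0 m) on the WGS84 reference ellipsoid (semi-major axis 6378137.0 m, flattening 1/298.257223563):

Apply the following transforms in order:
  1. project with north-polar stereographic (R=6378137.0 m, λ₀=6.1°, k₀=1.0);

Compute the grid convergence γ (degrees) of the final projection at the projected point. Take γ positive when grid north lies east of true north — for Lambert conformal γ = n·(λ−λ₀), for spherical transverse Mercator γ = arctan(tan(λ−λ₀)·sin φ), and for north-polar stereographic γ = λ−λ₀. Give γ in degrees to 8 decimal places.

32.68252300

start: φ=18.581380°, λ=38.782523°, h=0.000 m
→ into stereo (λ₀=6.1°): φ=18.58138000°, λ−λ₀=32.68252300°
convergence γ = 32.68252300°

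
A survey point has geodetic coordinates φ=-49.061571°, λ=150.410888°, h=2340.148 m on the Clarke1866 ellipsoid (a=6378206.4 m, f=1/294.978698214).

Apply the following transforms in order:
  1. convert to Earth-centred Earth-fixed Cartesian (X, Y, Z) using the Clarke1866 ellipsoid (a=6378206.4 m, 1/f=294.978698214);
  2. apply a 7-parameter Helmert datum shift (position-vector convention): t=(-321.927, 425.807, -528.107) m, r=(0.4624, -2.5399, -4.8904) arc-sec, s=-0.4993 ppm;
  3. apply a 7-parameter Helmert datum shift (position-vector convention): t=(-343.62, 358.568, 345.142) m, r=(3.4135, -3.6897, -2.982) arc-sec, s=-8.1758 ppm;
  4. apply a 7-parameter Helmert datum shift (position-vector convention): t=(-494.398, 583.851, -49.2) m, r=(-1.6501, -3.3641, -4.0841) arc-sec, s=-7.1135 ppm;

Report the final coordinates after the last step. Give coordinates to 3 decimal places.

X=-3643408.352 m, Y=2069995.595 m, Z=-4796915.159 m

start: φ=-49.061571°, λ=150.410888°, h=2340.148 m
→ ECEF (a=6378206.400, f=1/294.978698214): X=-3642648.9587, Y=2068397.1073, Z=-4796611.6179
→ Helmert 7p (PV): X=-3642860.9623, Y=2068918.9992, Z=-4797177.5479
→ Helmert 7p (PV): X=-3643059.0765, Y=2069392.7055, Z=-4796824.1102
→ Helmert 7p (PV): X=-3643408.3516, Y=2069995.5950, Z=-4796915.1593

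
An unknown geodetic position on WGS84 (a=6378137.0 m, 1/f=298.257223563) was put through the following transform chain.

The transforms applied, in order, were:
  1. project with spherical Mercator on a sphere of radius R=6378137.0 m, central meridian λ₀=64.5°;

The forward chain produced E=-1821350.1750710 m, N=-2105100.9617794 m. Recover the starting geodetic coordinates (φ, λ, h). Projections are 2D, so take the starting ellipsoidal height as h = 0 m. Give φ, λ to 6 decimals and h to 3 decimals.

start: E=-1821350.1751, N=-2105100.9618 m
→ merc⁻¹: φ=-18.57618000°, λ=48.13853300°

φ=-18.576180°, λ=48.138533°, h=0.000 m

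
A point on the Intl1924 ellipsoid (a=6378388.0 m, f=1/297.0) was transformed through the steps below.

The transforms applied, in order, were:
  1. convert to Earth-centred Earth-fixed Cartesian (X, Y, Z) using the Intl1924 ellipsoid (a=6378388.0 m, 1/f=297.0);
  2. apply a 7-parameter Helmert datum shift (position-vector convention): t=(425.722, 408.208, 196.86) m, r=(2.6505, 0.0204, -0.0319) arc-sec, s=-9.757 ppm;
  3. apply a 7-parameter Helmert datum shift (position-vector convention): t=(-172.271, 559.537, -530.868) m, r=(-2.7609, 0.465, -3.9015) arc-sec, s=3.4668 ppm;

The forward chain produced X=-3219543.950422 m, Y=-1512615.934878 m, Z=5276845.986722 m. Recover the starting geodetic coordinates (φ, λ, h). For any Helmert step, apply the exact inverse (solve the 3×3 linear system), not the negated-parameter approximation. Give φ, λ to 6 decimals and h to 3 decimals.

φ=56.191364°, λ=-154.821362°, h=924.487 m

start: X=-3219543.9504, Y=-1512615.9349, Z=5276845.9867 m
→ Helmert⁻¹: X=-3219343.7916, Y=-1513301.7582, Z=5277331.0457
→ Helmert⁻¹: X=-3219801.2170, Y=-1513657.4215, Z=5277204.8072
→ geod (Bowring, a=6378388.000): φ=56.19136400°, λ=-154.82136200°, h=924.4870 m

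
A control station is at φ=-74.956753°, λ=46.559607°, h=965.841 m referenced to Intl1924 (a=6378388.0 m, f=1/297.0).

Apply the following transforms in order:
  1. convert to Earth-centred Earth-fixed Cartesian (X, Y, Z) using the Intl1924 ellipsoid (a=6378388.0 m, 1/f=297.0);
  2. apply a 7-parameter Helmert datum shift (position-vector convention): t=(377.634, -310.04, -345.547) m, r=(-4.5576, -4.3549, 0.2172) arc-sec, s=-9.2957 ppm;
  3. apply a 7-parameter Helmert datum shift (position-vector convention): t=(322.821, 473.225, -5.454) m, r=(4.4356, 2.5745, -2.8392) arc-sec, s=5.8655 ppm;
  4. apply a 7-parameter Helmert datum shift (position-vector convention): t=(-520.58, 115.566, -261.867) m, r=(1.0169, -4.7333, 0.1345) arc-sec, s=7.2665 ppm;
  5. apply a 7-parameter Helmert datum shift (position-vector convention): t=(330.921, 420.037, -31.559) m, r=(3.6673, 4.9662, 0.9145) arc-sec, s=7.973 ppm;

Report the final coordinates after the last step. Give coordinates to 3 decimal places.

X=1142657.127 m, Y=1206849.070 m, Z=-6139277.194 m

start: φ=-74.956753°, λ=46.559607°, h=965.841 m
→ ECEF (a=6378388.000, f=1/297.0): X=1142077.5999, Y=1206008.9574, Z=-6138595.5073
→ Helmert 7p (PV): X=1142572.9514, Y=1205553.2730, Z=-6138886.5267
→ Helmert 7p (PV): X=1142842.4454, Y=1206149.8556, Z=-6138916.3246
→ Helmert 7p (PV): X=1142470.2583, Y=1206305.1968, Z=-6139190.6278
→ Helmert 7p (PV): X=1142657.1265, Y=1206849.0701, Z=-6139277.1941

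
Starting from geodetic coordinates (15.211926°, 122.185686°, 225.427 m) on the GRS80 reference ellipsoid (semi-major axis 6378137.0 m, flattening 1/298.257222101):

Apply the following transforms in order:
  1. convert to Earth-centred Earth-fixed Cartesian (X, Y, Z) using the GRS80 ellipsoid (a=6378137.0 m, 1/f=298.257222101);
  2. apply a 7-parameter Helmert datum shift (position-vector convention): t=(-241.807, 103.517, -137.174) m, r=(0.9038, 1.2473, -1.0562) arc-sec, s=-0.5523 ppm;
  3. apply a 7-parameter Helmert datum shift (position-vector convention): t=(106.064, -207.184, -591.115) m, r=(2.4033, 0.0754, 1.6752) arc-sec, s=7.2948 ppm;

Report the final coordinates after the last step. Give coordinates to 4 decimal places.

start: φ=15.211926°, λ=122.185686°, h=225.427 m
→ ECEF (a=6378137.000, f=1/298.257222101): X=-3279242.2946, Y=5210234.6262, Z=1662798.5441
→ Helmert 7p (PV): X=-3279445.5559, Y=5210344.7714, Z=1662703.1114
→ Helmert 7p (PV): X=-3279405.1236, Y=5210129.5881, Z=1662186.0332

X=-3279405.1236 m, Y=5210129.5881 m, Z=1662186.0332 m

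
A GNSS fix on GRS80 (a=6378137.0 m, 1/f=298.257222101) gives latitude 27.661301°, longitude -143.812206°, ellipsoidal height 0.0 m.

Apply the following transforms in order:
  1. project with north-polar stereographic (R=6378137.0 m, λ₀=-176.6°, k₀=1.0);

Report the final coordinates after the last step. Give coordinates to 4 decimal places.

start: φ=27.661301°, λ=-143.812206°, h=0.000 m
→ stereo (R=6378137.0, λ₀=-176.6°): E=4178520.1295, N=-6486828.5461

E=4178520.1295 m, N=-6486828.5461 m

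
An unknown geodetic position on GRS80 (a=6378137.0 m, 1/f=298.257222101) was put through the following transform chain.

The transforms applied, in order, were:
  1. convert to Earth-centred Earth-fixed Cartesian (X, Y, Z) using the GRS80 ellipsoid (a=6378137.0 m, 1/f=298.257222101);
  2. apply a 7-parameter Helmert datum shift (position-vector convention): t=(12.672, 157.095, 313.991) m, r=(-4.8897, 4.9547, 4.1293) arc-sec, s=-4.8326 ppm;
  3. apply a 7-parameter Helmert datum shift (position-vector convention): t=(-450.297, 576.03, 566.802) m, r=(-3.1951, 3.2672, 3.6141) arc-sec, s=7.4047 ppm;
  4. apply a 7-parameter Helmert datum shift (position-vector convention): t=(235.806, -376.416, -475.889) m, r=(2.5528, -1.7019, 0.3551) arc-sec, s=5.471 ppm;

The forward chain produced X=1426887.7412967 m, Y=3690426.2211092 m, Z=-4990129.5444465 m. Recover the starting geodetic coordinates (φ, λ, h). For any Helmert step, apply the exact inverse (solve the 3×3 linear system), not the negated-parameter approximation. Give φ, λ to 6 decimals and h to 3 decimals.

start: X=1426887.7413, Y=3690426.2211, Z=-4990129.5444 m
→ Helmert⁻¹: X=1426609.3139, Y=3690718.2349, Z=-4989683.8057
→ Helmert⁻¹: X=1427192.7447, Y=3690167.1725, Z=-4990133.8885
→ Helmert⁻¹: X=1427380.7172, Y=3690117.6355, Z=-4990350.2315
→ geod (Bowring, a=6378137.000): φ=-51.77822700°, λ=68.85294600°, h=3533.9050 m

φ=-51.778227°, λ=68.852946°, h=3533.905 m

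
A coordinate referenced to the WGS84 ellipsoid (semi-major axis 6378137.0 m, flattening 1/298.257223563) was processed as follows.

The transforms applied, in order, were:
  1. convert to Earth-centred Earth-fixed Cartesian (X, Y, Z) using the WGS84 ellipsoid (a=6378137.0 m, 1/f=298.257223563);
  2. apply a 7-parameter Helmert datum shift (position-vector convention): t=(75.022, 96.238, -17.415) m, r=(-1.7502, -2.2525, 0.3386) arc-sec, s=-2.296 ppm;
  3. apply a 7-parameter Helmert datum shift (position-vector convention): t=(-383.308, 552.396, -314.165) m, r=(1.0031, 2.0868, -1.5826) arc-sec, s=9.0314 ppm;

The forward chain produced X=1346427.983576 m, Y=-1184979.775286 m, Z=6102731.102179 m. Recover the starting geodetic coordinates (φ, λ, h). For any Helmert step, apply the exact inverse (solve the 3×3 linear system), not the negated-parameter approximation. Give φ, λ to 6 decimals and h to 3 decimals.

start: X=1346427.9836, Y=-1184979.7753, Z=6102731.1022 m
→ Helmert⁻¹: X=1346746.4792, Y=-1185481.4513, Z=6103009.5390
→ Helmert⁻¹: X=1346739.2504, Y=-1185634.4075, Z=6103016.1992
→ geod (Bowring, a=6378137.000): φ=73.72053800°, λ=-41.35985600°, h=2862.4380 m

φ=73.720538°, λ=-41.359856°, h=2862.438 m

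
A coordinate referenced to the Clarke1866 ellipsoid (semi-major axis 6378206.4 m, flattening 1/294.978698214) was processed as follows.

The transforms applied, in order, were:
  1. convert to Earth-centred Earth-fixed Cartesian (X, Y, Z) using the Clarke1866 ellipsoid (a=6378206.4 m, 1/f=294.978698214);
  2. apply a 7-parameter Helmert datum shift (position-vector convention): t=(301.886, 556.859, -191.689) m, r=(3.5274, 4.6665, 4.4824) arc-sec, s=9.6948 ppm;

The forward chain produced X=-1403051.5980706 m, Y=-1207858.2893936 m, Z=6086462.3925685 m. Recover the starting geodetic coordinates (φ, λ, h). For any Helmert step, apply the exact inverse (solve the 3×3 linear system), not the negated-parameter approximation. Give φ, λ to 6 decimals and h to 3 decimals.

start: X=-1403051.5981, Y=-1207858.2894, Z=6086462.3926 m
→ Helmert⁻¹: X=-1403503.8381, Y=-1208268.8446, Z=6086583.9836
→ geod (Bowring, a=6378206.400): φ=73.18465600°, λ=-139.27501800°, h=3686.6240 m

φ=73.184656°, λ=-139.275018°, h=3686.624 m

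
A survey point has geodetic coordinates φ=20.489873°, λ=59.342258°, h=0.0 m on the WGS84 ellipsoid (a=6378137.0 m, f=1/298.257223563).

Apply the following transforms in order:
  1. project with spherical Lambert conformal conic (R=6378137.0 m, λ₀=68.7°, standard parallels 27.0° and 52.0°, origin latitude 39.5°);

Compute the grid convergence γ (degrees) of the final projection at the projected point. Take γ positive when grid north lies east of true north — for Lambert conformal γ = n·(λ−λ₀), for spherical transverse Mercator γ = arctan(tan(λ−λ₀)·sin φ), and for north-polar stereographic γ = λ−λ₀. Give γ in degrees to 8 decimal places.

-6.00078643

start: φ=20.489873°, λ=59.342258°, h=0.000 m
→ into lcc (λ₀=68.7°): φ=20.48987300°, λ−λ₀=-9.35774200°
convergence γ = -6.00078643°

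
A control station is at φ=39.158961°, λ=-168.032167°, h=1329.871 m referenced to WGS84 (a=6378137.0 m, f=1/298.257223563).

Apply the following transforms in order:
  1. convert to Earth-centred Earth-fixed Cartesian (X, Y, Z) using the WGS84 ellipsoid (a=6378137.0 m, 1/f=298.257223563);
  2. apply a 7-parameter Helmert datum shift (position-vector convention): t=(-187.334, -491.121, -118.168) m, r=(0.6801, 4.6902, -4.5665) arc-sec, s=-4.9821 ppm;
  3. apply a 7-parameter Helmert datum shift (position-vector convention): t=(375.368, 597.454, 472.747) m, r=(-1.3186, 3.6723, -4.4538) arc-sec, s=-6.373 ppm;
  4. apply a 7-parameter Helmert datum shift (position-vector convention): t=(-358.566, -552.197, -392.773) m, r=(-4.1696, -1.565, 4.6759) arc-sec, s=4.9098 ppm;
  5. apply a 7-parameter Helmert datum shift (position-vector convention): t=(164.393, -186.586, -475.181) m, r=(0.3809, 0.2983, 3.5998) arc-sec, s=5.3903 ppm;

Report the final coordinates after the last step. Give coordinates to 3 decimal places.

start: φ=39.158961°, λ=-168.032167°, h=1329.871 m
→ ECEF (a=6378137.000, f=1/298.257223563): X=-4845571.0213, Y=-1027114.9453, Z=4006855.9629
→ Helmert 7p (PV): X=-4845665.8430, Y=-1027506.8849, Z=4006824.6273
→ Helmert 7p (PV): X=-4845210.4437, Y=-1026772.6381, Z=4007364.6781
→ Helmert 7p (PV): X=-4845599.9276, Y=-1027358.7065, Z=4006975.5742
→ Helmert 7p (PV): X=-4845437.9291, Y=-1027642.7972, Z=4006527.1025

X=-4845437.929 m, Y=-1027642.797 m, Z=4006527.103 m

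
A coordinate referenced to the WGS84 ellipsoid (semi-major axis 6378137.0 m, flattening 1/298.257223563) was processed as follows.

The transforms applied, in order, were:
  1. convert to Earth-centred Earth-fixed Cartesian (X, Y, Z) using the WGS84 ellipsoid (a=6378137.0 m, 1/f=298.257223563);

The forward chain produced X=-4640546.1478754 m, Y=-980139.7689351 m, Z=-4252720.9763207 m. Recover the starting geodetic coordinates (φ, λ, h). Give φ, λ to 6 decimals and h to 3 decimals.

φ=-42.072137°, λ=-168.073719°, h=1740.182 m

start: X=-4640546.1479, Y=-980139.7689, Z=-4252720.9763 m
→ geod (Bowring, a=6378137.000): φ=-42.07213700°, λ=-168.07371900°, h=1740.1820 m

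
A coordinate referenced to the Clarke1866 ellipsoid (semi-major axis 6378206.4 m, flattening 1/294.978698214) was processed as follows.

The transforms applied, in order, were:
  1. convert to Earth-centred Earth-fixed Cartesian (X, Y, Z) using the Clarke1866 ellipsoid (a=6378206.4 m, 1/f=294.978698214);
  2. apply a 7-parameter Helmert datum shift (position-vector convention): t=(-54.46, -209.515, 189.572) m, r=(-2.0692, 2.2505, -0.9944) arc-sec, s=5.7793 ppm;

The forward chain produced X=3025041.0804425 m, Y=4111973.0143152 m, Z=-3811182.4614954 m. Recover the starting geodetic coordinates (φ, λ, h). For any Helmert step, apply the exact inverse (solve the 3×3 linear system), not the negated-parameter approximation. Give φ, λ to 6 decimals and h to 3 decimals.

φ=-36.930627°, λ=53.660381°, h=376.538 m

start: X=3025041.0804, Y=4111973.0143, Z=-3811182.4615 m
→ Helmert⁻¹: X=3025099.8165, Y=4112211.5817, Z=-3811275.7478
→ geod (Bowring, a=6378206.400): φ=-36.93062700°, λ=53.66038100°, h=376.5380 m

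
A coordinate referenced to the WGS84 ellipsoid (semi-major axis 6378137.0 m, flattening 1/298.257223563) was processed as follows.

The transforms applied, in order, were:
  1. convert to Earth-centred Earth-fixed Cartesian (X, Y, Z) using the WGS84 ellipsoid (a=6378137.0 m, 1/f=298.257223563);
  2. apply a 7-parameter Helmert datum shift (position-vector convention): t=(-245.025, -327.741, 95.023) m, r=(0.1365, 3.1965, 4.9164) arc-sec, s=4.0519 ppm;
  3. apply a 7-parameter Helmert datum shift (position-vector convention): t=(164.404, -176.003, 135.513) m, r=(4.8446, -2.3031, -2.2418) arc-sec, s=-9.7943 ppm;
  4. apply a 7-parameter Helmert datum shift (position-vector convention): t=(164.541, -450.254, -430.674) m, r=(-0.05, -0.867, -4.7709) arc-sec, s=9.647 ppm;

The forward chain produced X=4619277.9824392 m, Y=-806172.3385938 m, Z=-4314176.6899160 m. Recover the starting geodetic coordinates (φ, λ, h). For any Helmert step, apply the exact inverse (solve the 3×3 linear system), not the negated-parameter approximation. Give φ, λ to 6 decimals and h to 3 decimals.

φ=-42.807071°, λ=-9.889101°, h=3145.585 m

start: X=4619277.9824, Y=-806172.3386, Z=-4314176.6899 m
→ Helmert⁻¹: X=4619069.3829, Y=-805606.4272, Z=-4313724.0124
→ Helmert⁻¹: X=4618910.8045, Y=-805489.4347, Z=-4313934.4319
→ Helmert⁻¹: X=4619184.7727, Y=-805271.3861, Z=-4313939.8582
→ geod (Bowring, a=6378137.000): φ=-42.80707100°, λ=-9.88910100°, h=3145.5850 m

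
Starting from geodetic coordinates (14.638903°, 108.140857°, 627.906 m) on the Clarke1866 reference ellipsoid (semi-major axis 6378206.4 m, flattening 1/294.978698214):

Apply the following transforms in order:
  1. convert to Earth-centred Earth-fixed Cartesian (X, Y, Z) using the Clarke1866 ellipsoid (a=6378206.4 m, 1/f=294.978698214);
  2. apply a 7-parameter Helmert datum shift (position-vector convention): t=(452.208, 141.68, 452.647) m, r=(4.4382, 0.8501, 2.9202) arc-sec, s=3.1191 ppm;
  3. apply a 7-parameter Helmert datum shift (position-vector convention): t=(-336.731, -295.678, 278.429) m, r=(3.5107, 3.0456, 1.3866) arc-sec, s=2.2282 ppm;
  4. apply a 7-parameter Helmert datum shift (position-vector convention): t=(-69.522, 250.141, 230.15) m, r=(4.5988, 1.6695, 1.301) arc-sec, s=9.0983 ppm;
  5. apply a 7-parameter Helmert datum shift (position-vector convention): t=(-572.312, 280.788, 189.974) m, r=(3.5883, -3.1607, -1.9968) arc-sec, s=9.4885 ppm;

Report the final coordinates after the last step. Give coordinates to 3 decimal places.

X=-1922675.988 m, Y=5866615.712 m, Z=1603205.960 m

start: φ=14.638903°, λ=108.140857°, h=627.906 m
→ ECEF (a=6378206.400, f=1/294.978698214): X=-1922019.5968, Y=5866257.3685, Z=1601535.0916
→ Helmert 7p (PV): X=-1921649.8352, Y=5866355.6745, Z=1602126.8800
→ Helmert 7p (PV): X=-1922006.6280, Y=5866032.8809, Z=1602537.1007
→ Helmert 7p (PV): X=-1922117.6659, Y=5866288.5399, Z=1602928.1758
→ Helmert 7p (PV): X=-1922675.9880, Y=5866615.7122, Z=1603205.9596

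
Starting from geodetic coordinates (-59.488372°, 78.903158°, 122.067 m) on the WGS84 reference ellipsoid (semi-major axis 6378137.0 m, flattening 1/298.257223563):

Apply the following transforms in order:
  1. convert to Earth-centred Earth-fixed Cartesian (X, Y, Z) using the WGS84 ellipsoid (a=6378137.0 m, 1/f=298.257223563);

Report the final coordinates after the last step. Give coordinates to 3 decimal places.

X=624828.034 m, Y=3185704.522 m, Z=-5471862.578 m

start: φ=-59.488372°, λ=78.903158°, h=122.067 m
→ ECEF (a=6378137.000, f=1/298.257223563): X=624828.0337, Y=3185704.5217, Z=-5471862.5785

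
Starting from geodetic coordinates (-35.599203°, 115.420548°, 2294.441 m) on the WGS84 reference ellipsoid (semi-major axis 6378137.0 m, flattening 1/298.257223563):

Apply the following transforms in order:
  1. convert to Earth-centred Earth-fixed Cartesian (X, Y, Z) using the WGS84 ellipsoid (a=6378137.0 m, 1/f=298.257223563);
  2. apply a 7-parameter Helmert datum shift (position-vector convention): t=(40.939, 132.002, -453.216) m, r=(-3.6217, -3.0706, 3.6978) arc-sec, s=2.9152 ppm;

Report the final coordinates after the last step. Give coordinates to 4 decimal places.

start: φ=-35.599203°, λ=115.420548°, h=2294.441 m
→ ECEF (a=6378137.000, f=1/298.257223563): X=-2229519.0184, Y=4691013.5756, Z=-3693458.7378
→ Helmert 7p (PV): X=-2229513.6934, Y=4691054.4314, Z=-3694038.2786

X=-2229513.6934 m, Y=4691054.4314 m, Z=-3694038.2786 m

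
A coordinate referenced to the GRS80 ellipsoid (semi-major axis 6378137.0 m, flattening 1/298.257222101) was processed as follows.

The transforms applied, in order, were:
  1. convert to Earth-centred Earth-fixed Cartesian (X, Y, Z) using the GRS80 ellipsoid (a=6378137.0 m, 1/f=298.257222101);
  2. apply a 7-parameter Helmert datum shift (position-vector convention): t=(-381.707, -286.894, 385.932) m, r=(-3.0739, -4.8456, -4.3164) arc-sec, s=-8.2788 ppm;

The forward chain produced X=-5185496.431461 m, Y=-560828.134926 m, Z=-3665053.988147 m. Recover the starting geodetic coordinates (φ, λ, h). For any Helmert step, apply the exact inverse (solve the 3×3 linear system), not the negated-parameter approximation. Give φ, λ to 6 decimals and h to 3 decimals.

φ=-35.280254°, λ=-173.829452°, h=3574.122 m

start: X=-5185496.4315, Y=-560828.1349, Z=-3665053.9881 m
→ Helmert⁻¹: X=-5185232.0270, Y=-560599.7667, Z=-3665356.8081
→ geod (Bowring, a=6378137.000): φ=-35.28025400°, λ=-173.82945200°, h=3574.1220 m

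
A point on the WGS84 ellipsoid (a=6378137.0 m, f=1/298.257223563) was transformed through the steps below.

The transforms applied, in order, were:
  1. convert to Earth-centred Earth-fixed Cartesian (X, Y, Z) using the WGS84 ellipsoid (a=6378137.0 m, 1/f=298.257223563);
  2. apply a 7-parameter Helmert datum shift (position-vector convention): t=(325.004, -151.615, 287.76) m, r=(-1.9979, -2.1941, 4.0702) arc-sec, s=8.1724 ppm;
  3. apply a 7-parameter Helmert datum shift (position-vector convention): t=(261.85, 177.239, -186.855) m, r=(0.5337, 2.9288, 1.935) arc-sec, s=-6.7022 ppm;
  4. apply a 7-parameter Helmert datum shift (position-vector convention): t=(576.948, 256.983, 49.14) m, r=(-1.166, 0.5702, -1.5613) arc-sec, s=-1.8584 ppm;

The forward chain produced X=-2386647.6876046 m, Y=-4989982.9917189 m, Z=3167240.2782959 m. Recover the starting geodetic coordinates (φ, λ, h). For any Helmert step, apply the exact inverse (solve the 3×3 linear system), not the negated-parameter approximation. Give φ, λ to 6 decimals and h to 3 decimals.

start: X=-2386647.6876, Y=-4989982.9917, Z=3167240.2783 m
→ Helmert⁻¹: X=-2387200.0539, Y=-4990285.2220, Z=3167162.2153
→ Helmert⁻¹: X=-2387569.6954, Y=-4990465.3148, Z=3167349.3096
→ Helmert⁻¹: X=-2387939.9685, Y=-4990256.4723, Z=3167012.7325
→ geod (Bowring, a=6378137.000): φ=29.95609800°, λ=-115.57207000°, h=1711.3760 m

φ=29.956098°, λ=-115.572070°, h=1711.376 m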